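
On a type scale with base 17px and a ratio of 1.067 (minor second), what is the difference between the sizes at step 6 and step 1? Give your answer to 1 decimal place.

Step 1: 17.0 × 1.067 = 18.139px
Step 6: 17.0 × 1.067⁶ = 25.086px
Difference: 25.086 − 18.139 = 6.947px

6.9px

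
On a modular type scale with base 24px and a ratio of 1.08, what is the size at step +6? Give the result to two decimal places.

24.0 × 1.08⁶ = 24.0 × 1.58687 ≈ 38.08

38.08px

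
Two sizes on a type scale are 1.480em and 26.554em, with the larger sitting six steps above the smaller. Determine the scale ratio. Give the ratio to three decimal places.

The ratio satisfies 1.480 × r⁶ = 26.554, so r = (26.554 / 1.480)^(1/6).
r = 17.9419^(1/6) ≈ 1.6180

1.618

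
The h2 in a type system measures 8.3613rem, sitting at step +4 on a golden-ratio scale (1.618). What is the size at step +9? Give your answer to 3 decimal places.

92.718rem

Moving from step +4 to step +9 is 5 steps up, so multiply by r⁵.
8.3613 × 1.618⁵ = 8.3613 × 11.08901 ≈ 92.718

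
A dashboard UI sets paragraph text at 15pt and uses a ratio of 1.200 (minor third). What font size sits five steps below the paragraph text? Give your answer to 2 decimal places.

15.0 ÷ 1.200⁵ = 15.0 ÷ 2.48832 ≈ 6.03

6.03pt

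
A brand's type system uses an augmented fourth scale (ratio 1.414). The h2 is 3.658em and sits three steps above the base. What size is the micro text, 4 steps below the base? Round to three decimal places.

The gap is -4 − (3) = -7 steps, so the factor is 1.414^-7.
3.658 ÷ 1.414⁷ = 3.658 ÷ 11.30175 ≈ 0.324

0.324em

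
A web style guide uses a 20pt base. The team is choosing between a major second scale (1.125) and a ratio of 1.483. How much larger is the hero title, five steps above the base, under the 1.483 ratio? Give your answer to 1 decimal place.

Major second: 20.0 × 1.125⁵ = 36.041pt
At 1.483: 20.0 × 1.483⁵ = 143.462pt
Difference: 143.462 − 36.041 = 107.421pt

107.4pt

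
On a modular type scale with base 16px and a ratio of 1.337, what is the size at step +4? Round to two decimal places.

A modular type scale is a geometric sequence: sizeₙ = base × rⁿ.
16.0 × 1.337⁴ = 16.0 × 3.19540 ≈ 51.13

51.13px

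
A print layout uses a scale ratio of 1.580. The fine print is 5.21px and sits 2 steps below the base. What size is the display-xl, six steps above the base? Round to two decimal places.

The gap is 6 − (-2) = 8 steps, so the factor is 1.580^8.
5.21 × 1.580⁸ = 5.21 × 38.83799 ≈ 202.346

202.35px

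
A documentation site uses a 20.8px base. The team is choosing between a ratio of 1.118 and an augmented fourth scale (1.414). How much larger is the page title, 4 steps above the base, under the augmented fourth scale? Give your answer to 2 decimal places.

50.65px

At 1.118: 20.8 × 1.118⁴ = 32.4960px
Augmented fourth: 20.8 × 1.414⁴ = 83.1498px
Difference: 83.1498 − 32.4960 = 50.6538px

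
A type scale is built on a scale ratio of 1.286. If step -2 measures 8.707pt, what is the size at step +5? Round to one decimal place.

50.6pt

Moving from step -2 to step +5 is 7 steps up, so multiply by r⁷.
8.707 × 1.286⁷ = 8.707 × 5.81684 ≈ 50.647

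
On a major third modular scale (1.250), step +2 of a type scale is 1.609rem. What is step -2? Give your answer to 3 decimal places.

0.659rem

The gap is -2 − (2) = -4 steps, so the factor is 1.250^-4.
1.609 ÷ 1.250⁴ = 1.609 ÷ 2.44141 ≈ 0.659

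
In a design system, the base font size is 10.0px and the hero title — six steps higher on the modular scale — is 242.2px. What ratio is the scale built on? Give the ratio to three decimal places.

1.701

The ratio satisfies 10.0 × r⁶ = 242.2, so r = (242.2 / 10.0)^(1/6).
r = 24.2200^(1/6) ≈ 1.7010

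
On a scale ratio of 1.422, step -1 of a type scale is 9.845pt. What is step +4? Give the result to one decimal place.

The gap is 4 − (-1) = 5 steps, so the factor is 1.422^5.
9.845 × 1.422⁵ = 9.845 × 5.81431 ≈ 57.242

57.2pt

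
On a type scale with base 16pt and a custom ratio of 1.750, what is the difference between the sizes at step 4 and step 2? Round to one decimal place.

Step 2: 16.0 × 1.750² = 49.000pt
Step 4: 16.0 × 1.750⁴ = 150.062pt
Difference: 150.062 − 49.000 = 101.062pt

101.1pt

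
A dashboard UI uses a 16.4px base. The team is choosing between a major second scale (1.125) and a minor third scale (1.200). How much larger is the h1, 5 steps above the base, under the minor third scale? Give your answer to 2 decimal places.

Major second: 16.4 × 1.125⁵ = 29.5533px
Minor third: 16.4 × 1.200⁵ = 40.8084px
Difference: 40.8084 − 29.5533 = 11.2551px

11.26px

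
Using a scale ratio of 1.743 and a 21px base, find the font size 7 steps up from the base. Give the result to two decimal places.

1026.36px

21.0 × 1.743⁷ = 21.0 × 48.87443 ≈ 1026.36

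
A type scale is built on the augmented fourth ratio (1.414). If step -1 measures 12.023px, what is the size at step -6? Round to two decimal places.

2.13px

Moving from step -1 to step -6 is 5 steps down, so divide by r⁵.
12.023 ÷ 1.414⁵ = 12.023 ÷ 5.65258 ≈ 2.127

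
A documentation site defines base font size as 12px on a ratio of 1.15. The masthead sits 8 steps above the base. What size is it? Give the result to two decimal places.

12.0 × 1.15⁸ = 12.0 × 3.05902 ≈ 36.71

36.71px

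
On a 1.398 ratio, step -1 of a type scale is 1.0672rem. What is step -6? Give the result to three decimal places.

The gap is -6 − (-1) = -5 steps, so the factor is 1.398^-5.
1.0672 ÷ 1.398⁵ = 1.0672 ÷ 5.33993 ≈ 0.200

0.200rem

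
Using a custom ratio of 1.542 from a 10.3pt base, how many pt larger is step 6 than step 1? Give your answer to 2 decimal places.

122.58pt

Step 1: 10.3 × 1.542 = 15.8826pt
Step 6: 10.3 × 1.542⁶ = 138.4661pt
Difference: 138.4661 − 15.8826 = 122.5835pt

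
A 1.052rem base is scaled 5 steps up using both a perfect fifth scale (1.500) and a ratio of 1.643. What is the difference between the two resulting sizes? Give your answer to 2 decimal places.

4.61rem

Perfect fifth: 1.052 × 1.500⁵ = 7.9886rem
At 1.643: 1.052 × 1.643⁵ = 12.5952rem
Difference: 12.5952 − 7.9886 = 4.6066rem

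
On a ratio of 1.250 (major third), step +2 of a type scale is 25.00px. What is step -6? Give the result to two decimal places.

25.00 ÷ 1.250⁸ = 25.00 ÷ 5.96046 ≈ 4.194

4.19px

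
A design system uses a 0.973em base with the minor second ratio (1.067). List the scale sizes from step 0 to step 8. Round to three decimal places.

Step 0: 0.973em
Step 1: 0.973 × 1.067 = 1.038
Step 2: 0.973 × 1.067² = 1.108
Step 3: 0.973 × 1.067³ = 1.182
Step 4: 0.973 × 1.067⁴ = 1.261
Step 5: 0.973 × 1.067⁵ = 1.346
Step 6: 0.973 × 1.067⁶ = 1.436
Step 7: 0.973 × 1.067⁷ = 1.532
Step 8: 0.973 × 1.067⁸ = 1.635

0.973em, 1.038em, 1.108em, 1.182em, 1.261em, 1.346em, 1.436em, 1.532em, 1.635em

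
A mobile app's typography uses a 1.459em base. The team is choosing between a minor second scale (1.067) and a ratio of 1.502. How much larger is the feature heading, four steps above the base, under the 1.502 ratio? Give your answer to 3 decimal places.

5.535em

Minor second: 1.459 × 1.067⁴ = 1.89109em
At 1.502: 1.459 × 1.502⁴ = 7.42566em
Difference: 7.42566 − 1.89109 = 5.53457em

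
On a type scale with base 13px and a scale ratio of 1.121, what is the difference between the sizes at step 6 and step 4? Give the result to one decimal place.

Step 4: 13.0 × 1.121⁴ = 20.529px
Step 6: 13.0 × 1.121⁶ = 25.797px
Difference: 25.797 − 20.529 = 5.268px

5.3px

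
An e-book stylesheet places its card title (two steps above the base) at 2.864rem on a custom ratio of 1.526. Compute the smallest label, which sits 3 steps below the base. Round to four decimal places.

0.3461rem

Moving from step +2 to step -3 is 5 steps down, so divide by r⁵.
2.864 ÷ 1.526⁵ = 2.864 ÷ 8.27509 ≈ 0.3461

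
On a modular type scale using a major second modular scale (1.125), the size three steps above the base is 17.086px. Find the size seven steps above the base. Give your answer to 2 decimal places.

17.086 × 1.125⁴ = 17.086 × 1.60181 ≈ 27.368

27.37px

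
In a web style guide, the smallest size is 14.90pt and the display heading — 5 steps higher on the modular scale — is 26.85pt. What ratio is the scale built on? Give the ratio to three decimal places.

r⁵ = 26.85 / 14.90, so r = (26.85/14.90)^(1/5).
r = 1.8020^(1/5) ≈ 1.1250

1.125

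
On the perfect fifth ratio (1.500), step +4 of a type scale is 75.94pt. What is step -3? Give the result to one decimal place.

4.4pt

The gap is -3 − (4) = -7 steps, so the factor is 1.500^-7.
75.94 ÷ 1.500⁷ = 75.94 ÷ 17.08594 ≈ 4.445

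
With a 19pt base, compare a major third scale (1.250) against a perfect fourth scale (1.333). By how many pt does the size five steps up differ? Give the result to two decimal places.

Major third: 19.0 × 1.250⁵ = 57.9834pt
Perfect fourth: 19.0 × 1.333⁵ = 79.9658pt
Difference: 79.9658 − 57.9834 = 21.9824pt

21.98pt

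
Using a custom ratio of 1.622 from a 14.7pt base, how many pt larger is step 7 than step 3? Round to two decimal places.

Step 3: 14.7 × 1.622³ = 62.7292pt
Step 7: 14.7 × 1.622⁷ = 434.1835pt
Difference: 434.1835 − 62.7292 = 371.4543pt

371.45pt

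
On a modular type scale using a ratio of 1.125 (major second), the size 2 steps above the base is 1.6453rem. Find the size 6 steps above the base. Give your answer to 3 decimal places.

2.635rem

1.6453 × 1.125⁴ = 1.6453 × 1.60181 ≈ 2.635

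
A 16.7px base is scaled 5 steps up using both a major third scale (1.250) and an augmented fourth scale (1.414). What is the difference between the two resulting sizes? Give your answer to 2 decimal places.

43.43px

Major third: 16.7 × 1.250⁵ = 50.9644px
Augmented fourth: 16.7 × 1.414⁵ = 94.3982px
Difference: 94.3982 − 50.9644 = 43.4338px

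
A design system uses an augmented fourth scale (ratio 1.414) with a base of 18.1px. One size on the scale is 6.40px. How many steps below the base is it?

1.414ⁿ = 18.1 / 6.40 = 2.8281
n = ln(2.8281) / ln(1.414) = 1.0396 / 0.3464 ≈ 3.00

3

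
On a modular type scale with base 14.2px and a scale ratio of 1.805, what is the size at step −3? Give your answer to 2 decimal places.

2.41px

Each step on a modular scale multiplies by the ratio, so the size n steps from the base is base × ratioⁿ.
14.2 ÷ 1.805³ = 14.2 ÷ 5.88074 ≈ 2.41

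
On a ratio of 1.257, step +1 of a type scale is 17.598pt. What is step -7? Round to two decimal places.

17.598 ÷ 1.257⁸ = 17.598 ÷ 6.23279 ≈ 2.823

2.82pt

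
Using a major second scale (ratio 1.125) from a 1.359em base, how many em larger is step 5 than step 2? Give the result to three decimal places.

0.729em

Step 2: 1.359 × 1.125² = 1.71998em
Step 5: 1.359 × 1.125⁵ = 2.44896em
Difference: 2.44896 − 1.71998 = 0.72898em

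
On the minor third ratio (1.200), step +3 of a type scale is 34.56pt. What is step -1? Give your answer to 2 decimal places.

16.67pt

34.56 ÷ 1.200⁴ = 34.56 ÷ 2.07360 ≈ 16.667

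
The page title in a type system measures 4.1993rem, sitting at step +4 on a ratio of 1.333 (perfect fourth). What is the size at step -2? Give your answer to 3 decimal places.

The gap is -2 − (4) = -6 steps, so the factor is 1.333^-6.
4.1993 ÷ 1.333⁶ = 4.1993 ÷ 5.61023 ≈ 0.749

0.749rem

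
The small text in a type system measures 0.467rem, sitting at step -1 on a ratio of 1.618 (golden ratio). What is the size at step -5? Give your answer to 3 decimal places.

0.068rem

0.467 ÷ 1.618⁴ = 0.467 ÷ 6.85353 ≈ 0.068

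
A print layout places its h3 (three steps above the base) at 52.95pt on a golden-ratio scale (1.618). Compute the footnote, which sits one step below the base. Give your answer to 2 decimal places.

7.73pt

52.95 ÷ 1.618⁴ = 52.95 ÷ 6.85353 ≈ 7.726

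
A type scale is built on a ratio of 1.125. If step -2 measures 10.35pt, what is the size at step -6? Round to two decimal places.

The gap is -6 − (-2) = -4 steps, so the factor is 1.125^-4.
10.35 ÷ 1.125⁴ = 10.35 ÷ 1.60181 ≈ 6.461

6.46pt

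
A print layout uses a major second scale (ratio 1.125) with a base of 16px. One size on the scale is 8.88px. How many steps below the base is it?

5

1.125ⁿ = 16 / 8.88 = 1.8018
n = ln(1.8018) / ln(1.125) = 0.5888 / 0.1178 ≈ 5.00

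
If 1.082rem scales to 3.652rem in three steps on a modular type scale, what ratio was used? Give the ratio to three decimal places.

1.500

r³ = 3.652 / 1.082, so r = (3.652/1.082)^(1/3).
r = 3.3752^(1/3) ≈ 1.5000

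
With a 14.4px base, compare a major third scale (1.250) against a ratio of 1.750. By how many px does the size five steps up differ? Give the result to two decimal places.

192.40px

Major third: 14.4 × 1.250⁵ = 43.9453px
At 1.750: 14.4 × 1.750⁵ = 236.3484px
Difference: 236.3484 − 43.9453 = 192.4031px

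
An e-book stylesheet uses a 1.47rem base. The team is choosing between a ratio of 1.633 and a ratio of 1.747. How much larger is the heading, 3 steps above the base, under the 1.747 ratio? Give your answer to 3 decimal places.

1.436rem

At 1.633: 1.47 × 1.633³ = 6.40141rem
At 1.747: 1.47 × 1.747³ = 7.83783rem
Difference: 7.83783 − 6.40141 = 1.43642rem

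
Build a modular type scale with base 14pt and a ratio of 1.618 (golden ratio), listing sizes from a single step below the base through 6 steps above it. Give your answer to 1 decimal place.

Step -1: 14.0 ÷ 1.618 = 8.7
Step 0: 14pt
Step 1: 14.0 × 1.618 = 22.7
Step 2: 14.0 × 1.618² = 36.7
Step 3: 14.0 × 1.618³ = 59.3
Step 4: 14.0 × 1.618⁴ = 95.9
Step 5: 14.0 × 1.618⁵ = 155.2
Step 6: 14.0 × 1.618⁶ = 251.2

8.7pt, 14.0pt, 22.7pt, 36.7pt, 59.3pt, 95.9pt, 155.2pt, 251.2pt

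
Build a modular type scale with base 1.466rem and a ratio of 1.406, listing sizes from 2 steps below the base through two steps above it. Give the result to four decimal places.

Step -2: 1.466 ÷ 1.406² = 0.7416
Step -1: 1.466 ÷ 1.406 = 1.0427
Step 0: 1.466rem
Step 1: 1.466 × 1.406 = 2.0612
Step 2: 1.466 × 1.406² = 2.8980

0.7416rem, 1.0427rem, 1.4660rem, 2.0612rem, 2.8980rem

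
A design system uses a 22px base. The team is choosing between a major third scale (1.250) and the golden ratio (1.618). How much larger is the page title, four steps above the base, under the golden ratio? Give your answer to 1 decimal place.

97.1px

Major third: 22.0 × 1.250⁴ = 53.711px
Golden ratio: 22.0 × 1.618⁴ = 150.778px
Difference: 150.778 − 53.711 = 97.067px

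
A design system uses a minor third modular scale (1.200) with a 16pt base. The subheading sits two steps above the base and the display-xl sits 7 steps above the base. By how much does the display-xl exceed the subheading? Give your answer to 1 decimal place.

34.3pt

Step 2: 16.0 × 1.200² = 23.040pt
Step 7: 16.0 × 1.200⁷ = 57.331pt
Difference: 57.331 − 23.040 = 34.291pt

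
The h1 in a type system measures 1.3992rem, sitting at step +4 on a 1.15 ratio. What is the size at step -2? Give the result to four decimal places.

0.6049rem

The gap is -2 − (4) = -6 steps, so the factor is 1.15^-6.
1.3992 ÷ 1.15⁶ = 1.3992 ÷ 2.31306 ≈ 0.6049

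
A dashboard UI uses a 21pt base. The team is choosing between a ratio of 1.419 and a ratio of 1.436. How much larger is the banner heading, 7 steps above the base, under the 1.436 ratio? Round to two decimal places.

At 1.419: 21.0 × 1.419⁷ = 243.2742pt
At 1.436: 21.0 × 1.436⁷ = 264.4237pt
Difference: 264.4237 − 243.2742 = 21.1495pt

21.15pt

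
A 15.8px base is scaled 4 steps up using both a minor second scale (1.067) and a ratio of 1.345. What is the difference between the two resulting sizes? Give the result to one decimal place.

31.2px

Minor second: 15.8 × 1.067⁴ = 20.479px
At 1.345: 15.8 × 1.345⁴ = 51.707px
Difference: 51.707 − 20.479 = 31.228px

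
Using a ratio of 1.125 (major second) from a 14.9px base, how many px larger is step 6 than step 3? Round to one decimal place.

Step 3: 14.9 × 1.125³ = 21.215px
Step 6: 14.9 × 1.125⁶ = 30.207px
Difference: 30.207 − 21.215 = 8.992px

9.0px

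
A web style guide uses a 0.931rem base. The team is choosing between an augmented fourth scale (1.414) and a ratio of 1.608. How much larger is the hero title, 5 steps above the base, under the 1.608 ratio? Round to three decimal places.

Augmented fourth: 0.931 × 1.414⁵ = 5.26256rem
At 1.608: 0.931 × 1.608⁵ = 10.00875rem
Difference: 10.00875 − 5.26256 = 4.74619rem

4.746rem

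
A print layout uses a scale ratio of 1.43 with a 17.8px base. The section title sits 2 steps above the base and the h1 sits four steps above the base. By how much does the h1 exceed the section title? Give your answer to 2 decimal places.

Step 2: 17.8 × 1.43² = 36.3992px
Step 4: 17.8 × 1.43⁴ = 74.4328px
Difference: 74.4328 − 36.3992 = 38.0336px

38.03px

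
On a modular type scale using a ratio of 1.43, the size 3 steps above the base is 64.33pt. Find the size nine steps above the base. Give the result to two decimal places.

550.08pt

64.33 × 1.43⁶ = 64.33 × 8.55099 ≈ 550.085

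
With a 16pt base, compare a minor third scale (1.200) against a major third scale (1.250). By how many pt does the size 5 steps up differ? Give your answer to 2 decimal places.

Minor third: 16.0 × 1.200⁵ = 39.8131pt
Major third: 16.0 × 1.250⁵ = 48.8281pt
Difference: 48.8281 − 39.8131 = 9.0150pt

9.02pt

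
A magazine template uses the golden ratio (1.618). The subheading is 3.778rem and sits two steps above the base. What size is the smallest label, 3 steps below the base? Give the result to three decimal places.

The gap is -3 − (2) = -5 steps, so the factor is 1.618^-5.
3.778 ÷ 1.618⁵ = 3.778 ÷ 11.08901 ≈ 0.341

0.341rem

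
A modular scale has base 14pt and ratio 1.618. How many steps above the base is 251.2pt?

6

1.618ⁿ = 251.2 / 14 = 17.9429
n = ln(17.9429) / ln(1.618) = 2.8872 / 0.4812 ≈ 6.00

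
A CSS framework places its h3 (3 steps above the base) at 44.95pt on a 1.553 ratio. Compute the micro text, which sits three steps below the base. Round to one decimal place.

44.95 ÷ 1.553⁶ = 44.95 ÷ 14.02907 ≈ 3.204

3.2pt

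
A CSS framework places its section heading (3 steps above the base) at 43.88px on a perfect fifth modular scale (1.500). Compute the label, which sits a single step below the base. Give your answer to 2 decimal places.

8.67px

Moving from step +3 to step -1 is 4 steps down, so divide by r⁴.
43.88 ÷ 1.500⁴ = 43.88 ÷ 5.06250 ≈ 8.668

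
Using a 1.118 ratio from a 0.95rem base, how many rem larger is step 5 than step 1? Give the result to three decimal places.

0.597rem

Step 1: 0.95 × 1.118 = 1.06210rem
Step 5: 0.95 × 1.118⁵ = 1.65933rem
Difference: 1.65933 − 1.06210 = 0.59723rem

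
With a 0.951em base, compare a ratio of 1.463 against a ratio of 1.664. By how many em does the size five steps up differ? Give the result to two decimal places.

5.76em

At 1.463: 0.951 × 1.463⁵ = 6.3739em
At 1.664: 0.951 × 1.664⁵ = 12.1324em
Difference: 12.1324 − 6.3739 = 5.7585em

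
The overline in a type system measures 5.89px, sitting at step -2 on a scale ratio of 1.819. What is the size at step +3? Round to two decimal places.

5.89 × 1.819⁵ = 5.89 × 19.91423 ≈ 117.295

117.29px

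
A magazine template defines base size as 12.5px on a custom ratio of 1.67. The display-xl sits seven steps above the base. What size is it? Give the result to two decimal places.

452.82px

Every step multiplies by the scale ratio.
12.5 × 1.67⁷ = 12.5 × 36.22558 ≈ 452.82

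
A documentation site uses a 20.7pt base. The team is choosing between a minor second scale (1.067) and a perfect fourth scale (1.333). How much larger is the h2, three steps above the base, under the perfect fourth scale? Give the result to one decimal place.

Minor second: 20.7 × 1.067³ = 25.146pt
Perfect fourth: 20.7 × 1.333³ = 49.030pt
Difference: 49.030 − 25.146 = 23.884pt

23.9pt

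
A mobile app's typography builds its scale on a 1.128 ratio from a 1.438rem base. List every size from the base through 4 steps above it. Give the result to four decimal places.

Step 0: 1.438rem
Step 1: 1.438 × 1.128 = 1.6221
Step 2: 1.438 × 1.128² = 1.8297
Step 3: 1.438 × 1.128³ = 2.0639
Step 4: 1.438 × 1.128⁴ = 2.3281

1.4380rem, 1.6221rem, 1.8297rem, 2.0639rem, 2.3281rem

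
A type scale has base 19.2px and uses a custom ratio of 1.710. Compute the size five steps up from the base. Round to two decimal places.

280.73px

19.2 × 1.710⁵ = 19.2 × 14.62112 ≈ 280.73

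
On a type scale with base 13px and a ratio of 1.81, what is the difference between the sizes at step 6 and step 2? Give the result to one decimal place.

Step 2: 13.0 × 1.81² = 42.589px
Step 6: 13.0 × 1.81⁶ = 457.104px
Difference: 457.104 − 42.589 = 414.515px

414.5px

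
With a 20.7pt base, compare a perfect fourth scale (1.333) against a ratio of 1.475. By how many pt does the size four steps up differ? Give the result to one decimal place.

32.6pt

Perfect fourth: 20.7 × 1.333⁴ = 65.357pt
At 1.475: 20.7 × 1.475⁴ = 97.980pt
Difference: 97.980 − 65.357 = 32.623pt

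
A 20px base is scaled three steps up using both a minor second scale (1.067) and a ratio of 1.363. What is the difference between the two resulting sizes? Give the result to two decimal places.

Minor second: 20.0 × 1.067³ = 24.2954px
At 1.363: 20.0 × 1.363³ = 50.6428px
Difference: 50.6428 − 24.2954 = 26.3474px

26.35px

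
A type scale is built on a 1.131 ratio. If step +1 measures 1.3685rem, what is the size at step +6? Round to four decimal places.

1.3685 × 1.131⁵ = 1.3685 × 1.85060 ≈ 2.5325

2.5325rem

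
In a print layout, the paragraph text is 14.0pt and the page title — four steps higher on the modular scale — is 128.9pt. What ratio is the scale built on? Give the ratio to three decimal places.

1.742

The ratio satisfies 14.0 × r⁴ = 128.9, so r = (128.9 / 14.0)^(1/4).
r = 9.2071^(1/4) ≈ 1.7419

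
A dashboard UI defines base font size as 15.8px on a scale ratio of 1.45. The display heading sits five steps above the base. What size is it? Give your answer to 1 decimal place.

101.3px

15.8 × 1.45⁵ = 15.8 × 6.40973 ≈ 101.27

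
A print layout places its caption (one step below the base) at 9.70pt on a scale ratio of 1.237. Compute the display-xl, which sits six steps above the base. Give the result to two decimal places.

42.99pt

The gap is 6 − (-1) = 7 steps, so the factor is 1.237^7.
9.70 × 1.237⁷ = 9.70 × 4.43188 ≈ 42.989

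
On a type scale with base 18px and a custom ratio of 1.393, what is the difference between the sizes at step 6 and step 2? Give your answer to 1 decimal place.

96.6px

Step 2: 18.0 × 1.393² = 34.928px
Step 6: 18.0 × 1.393⁶ = 131.516px
Difference: 131.516 − 34.928 = 96.588px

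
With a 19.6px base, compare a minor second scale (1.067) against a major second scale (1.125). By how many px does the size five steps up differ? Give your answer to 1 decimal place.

8.2px

Minor second: 19.6 × 1.067⁵ = 27.107px
Major second: 19.6 × 1.125⁵ = 35.320px
Difference: 35.320 − 27.107 = 8.213px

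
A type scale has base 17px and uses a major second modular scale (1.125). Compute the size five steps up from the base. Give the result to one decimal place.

Every step multiplies by the scale ratio.
17.0 × 1.125⁵ = 17.0 × 1.80203 ≈ 30.63

30.6px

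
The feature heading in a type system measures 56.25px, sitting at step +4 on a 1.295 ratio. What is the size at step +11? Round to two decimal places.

Moving from step +4 to step +11 is 7 steps up, so multiply by r⁷.
56.25 × 1.295⁷ = 56.25 × 6.10785 ≈ 343.567

343.57px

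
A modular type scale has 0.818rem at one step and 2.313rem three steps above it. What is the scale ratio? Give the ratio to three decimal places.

r³ = 2.313 / 0.818, so r = (2.313/0.818)^(1/3).
r = 2.8276^(1/3) ≈ 1.4141

1.414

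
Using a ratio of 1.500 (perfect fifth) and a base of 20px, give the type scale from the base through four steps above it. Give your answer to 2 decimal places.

20.00px, 30.00px, 45.00px, 67.50px, 101.25px

Step 0: 20px
Step 1: 20.0 × 1.500 = 30.00
Step 2: 20.0 × 1.500² = 45.00
Step 3: 20.0 × 1.500³ = 67.50
Step 4: 20.0 × 1.500⁴ = 101.25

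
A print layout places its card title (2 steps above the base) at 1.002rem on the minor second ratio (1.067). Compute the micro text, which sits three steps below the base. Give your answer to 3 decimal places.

0.725rem

Moving from step +2 to step -3 is 5 steps down, so divide by r⁵.
1.002 ÷ 1.067⁵ = 1.002 ÷ 1.38300 ≈ 0.725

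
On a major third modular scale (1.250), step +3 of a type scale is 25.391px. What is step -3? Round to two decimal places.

Moving from step +3 to step -3 is 6 steps down, so divide by r⁶.
25.391 ÷ 1.250⁶ = 25.391 ÷ 3.81470 ≈ 6.656

6.66px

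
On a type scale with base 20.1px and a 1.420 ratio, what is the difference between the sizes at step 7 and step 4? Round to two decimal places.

152.28px

Step 4: 20.1 × 1.420⁴ = 81.7240px
Step 7: 20.1 × 1.420⁷ = 233.9993px
Difference: 233.9993 − 81.7240 = 152.2753px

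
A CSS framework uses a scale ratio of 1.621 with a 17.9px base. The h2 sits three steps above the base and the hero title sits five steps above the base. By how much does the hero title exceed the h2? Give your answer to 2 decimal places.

Step 3: 17.9 × 1.621³ = 76.2434px
Step 5: 17.9 × 1.621⁵ = 200.3402px
Difference: 200.3402 − 76.2434 = 124.0968px

124.10px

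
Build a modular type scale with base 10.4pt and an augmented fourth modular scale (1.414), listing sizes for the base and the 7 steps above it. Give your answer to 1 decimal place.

10.4pt, 14.7pt, 20.8pt, 29.4pt, 41.6pt, 58.8pt, 83.1pt, 117.5pt

Step 0: 10.4pt
Step 1: 10.4 × 1.414 = 14.7
Step 2: 10.4 × 1.414² = 20.8
Step 3: 10.4 × 1.414³ = 29.4
Step 4: 10.4 × 1.414⁴ = 41.6
Step 5: 10.4 × 1.414⁵ = 58.8
Step 6: 10.4 × 1.414⁶ = 83.1
Step 7: 10.4 × 1.414⁷ = 117.5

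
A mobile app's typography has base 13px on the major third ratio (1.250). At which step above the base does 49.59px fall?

1.250ⁿ = 49.59 / 13 = 3.8146
n = ln(3.8146) / ln(1.250) = 1.3388 / 0.2231 ≈ 6.00

6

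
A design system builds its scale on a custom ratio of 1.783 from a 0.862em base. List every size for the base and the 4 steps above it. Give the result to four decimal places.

Step 0: 0.862em
Step 1: 0.862 × 1.783 = 1.5369
Step 2: 0.862 × 1.783² = 2.7404
Step 3: 0.862 × 1.783³ = 4.8861
Step 4: 0.862 × 1.783⁴ = 8.7119

0.8620em, 1.5369em, 2.7404em, 4.8861em, 8.7119em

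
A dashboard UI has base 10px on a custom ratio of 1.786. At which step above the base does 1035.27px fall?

8

1.786ⁿ = 1035.27 / 10 = 103.5270
n = ln(103.5270) / ln(1.786) = 4.6398 / 0.5800 ≈ 8.00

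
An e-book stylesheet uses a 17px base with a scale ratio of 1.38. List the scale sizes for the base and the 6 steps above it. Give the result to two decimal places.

Step 0: 17px
Step 1: 17.0 × 1.38 = 23.46
Step 2: 17.0 × 1.38² = 32.37
Step 3: 17.0 × 1.38³ = 44.68
Step 4: 17.0 × 1.38⁴ = 61.65
Step 5: 17.0 × 1.38⁵ = 85.08
Step 6: 17.0 × 1.38⁶ = 117.41

17.00px, 23.46px, 32.37px, 44.68px, 61.65px, 85.08px, 117.41px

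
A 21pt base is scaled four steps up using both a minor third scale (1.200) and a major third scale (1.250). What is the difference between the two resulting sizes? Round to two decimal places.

7.72pt

Minor third: 21.0 × 1.200⁴ = 43.5456pt
Major third: 21.0 × 1.250⁴ = 51.2695pt
Difference: 51.2695 − 43.5456 = 7.7239pt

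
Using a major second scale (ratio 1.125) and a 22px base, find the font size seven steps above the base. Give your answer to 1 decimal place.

50.2px

22.0 × 1.125⁷ = 22.0 × 2.28070 ≈ 50.18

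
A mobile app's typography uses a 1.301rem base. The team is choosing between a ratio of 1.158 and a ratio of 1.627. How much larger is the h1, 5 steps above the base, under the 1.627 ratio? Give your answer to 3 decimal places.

12.123rem

At 1.158: 1.301 × 1.158⁵ = 2.70907rem
At 1.627: 1.301 × 1.627⁵ = 14.83252rem
Difference: 14.83252 − 2.70907 = 12.12345rem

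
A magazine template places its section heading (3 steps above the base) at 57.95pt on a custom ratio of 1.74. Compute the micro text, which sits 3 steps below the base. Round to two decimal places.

57.95 ÷ 1.74⁶ = 57.95 ÷ 27.75208 ≈ 2.088

2.09pt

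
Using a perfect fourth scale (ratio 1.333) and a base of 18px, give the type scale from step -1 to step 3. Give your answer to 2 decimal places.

Step -1: 18.0 ÷ 1.333 = 13.50
Step 0: 18px
Step 1: 18.0 × 1.333 = 23.99
Step 2: 18.0 × 1.333² = 31.98
Step 3: 18.0 × 1.333³ = 42.63

13.50px, 18.00px, 23.99px, 31.98px, 42.63px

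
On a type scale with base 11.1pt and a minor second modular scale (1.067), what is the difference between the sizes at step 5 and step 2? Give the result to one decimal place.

2.7pt

Step 2: 11.1 × 1.067² = 12.637pt
Step 5: 11.1 × 1.067⁵ = 15.351pt
Difference: 15.351 − 12.637 = 2.714pt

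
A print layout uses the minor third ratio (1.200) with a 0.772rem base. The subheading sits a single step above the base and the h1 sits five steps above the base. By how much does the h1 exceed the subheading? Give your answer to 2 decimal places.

Step 1: 0.772 × 1.200 = 0.9264rem
Step 5: 0.772 × 1.200⁵ = 1.9210rem
Difference: 1.9210 − 0.9264 = 0.9946rem

0.99rem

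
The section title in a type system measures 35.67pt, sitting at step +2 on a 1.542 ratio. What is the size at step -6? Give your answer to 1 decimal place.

The gap is -6 − (2) = -8 steps, so the factor is 1.542^-8.
35.67 ÷ 1.542⁸ = 35.67 ÷ 31.96502 ≈ 1.116

1.1pt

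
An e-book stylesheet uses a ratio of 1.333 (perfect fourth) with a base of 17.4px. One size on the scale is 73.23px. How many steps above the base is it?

1.333ⁿ = 73.23 / 17.4 = 4.2086
n = ln(4.2086) / ln(1.333) = 1.4371 / 0.2874 ≈ 5.00

5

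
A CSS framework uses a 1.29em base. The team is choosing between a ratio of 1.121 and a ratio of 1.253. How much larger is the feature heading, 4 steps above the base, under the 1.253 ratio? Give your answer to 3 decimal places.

1.143em

At 1.121: 1.29 × 1.121⁴ = 2.03710em
At 1.253: 1.29 × 1.253⁴ = 3.17976em
Difference: 3.17976 − 2.03710 = 1.14266em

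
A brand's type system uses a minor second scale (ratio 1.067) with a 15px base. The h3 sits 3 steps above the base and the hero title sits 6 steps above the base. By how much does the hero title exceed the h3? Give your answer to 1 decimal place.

Step 3: 15.0 × 1.067³ = 18.222px
Step 6: 15.0 × 1.067⁶ = 22.135px
Difference: 22.135 − 18.222 = 3.913px

3.9px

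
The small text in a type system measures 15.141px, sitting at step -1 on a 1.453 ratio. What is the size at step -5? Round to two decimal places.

3.40px

Moving from step -1 to step -5 is 4 steps down, so divide by r⁴.
15.141 ÷ 1.453⁴ = 15.141 ÷ 4.45720 ≈ 3.397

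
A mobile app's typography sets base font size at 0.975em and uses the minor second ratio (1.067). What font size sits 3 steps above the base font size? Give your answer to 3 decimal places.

1.184em

A modular type scale is a geometric sequence: sizeₙ = base × rⁿ.
0.975 × 1.067³ = 0.975 × 1.21477 ≈ 1.184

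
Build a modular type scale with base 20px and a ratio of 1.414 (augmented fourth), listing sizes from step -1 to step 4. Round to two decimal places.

14.14px, 20.00px, 28.28px, 39.99px, 56.54px, 79.95px

Step -1: 20.0 ÷ 1.414 = 14.14
Step 0: 20px
Step 1: 20.0 × 1.414 = 28.28
Step 2: 20.0 × 1.414² = 39.99
Step 3: 20.0 × 1.414³ = 56.54
Step 4: 20.0 × 1.414⁴ = 79.95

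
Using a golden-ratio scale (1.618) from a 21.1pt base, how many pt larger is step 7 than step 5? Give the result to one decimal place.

Step 5: 21.1 × 1.618⁵ = 233.978pt
Step 7: 21.1 × 1.618⁷ = 612.537pt
Difference: 612.537 − 233.978 = 378.559pt

378.6pt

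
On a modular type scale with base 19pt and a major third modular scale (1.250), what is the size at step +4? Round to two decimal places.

46.39pt

Every step multiplies by the scale ratio.
19.0 × 1.250⁴ = 19.0 × 2.44141 ≈ 46.39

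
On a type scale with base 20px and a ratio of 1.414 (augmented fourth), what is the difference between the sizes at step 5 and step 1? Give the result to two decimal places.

Step 1: 20.0 × 1.414 = 28.2800px
Step 5: 20.0 × 1.414⁵ = 113.0517px
Difference: 113.0517 − 28.2800 = 84.7717px

84.77px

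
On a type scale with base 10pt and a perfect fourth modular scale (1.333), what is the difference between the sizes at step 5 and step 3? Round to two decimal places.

18.40pt

Step 3: 10.0 × 1.333³ = 23.6859pt
Step 5: 10.0 × 1.333⁵ = 42.0873pt
Difference: 42.0873 − 23.6859 = 18.4014pt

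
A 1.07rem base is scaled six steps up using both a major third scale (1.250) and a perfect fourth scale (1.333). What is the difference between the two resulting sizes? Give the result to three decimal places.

1.921rem

Major third: 1.07 × 1.250⁶ = 4.08173rem
Perfect fourth: 1.07 × 1.333⁶ = 6.00295rem
Difference: 6.00295 − 4.08173 = 1.92122rem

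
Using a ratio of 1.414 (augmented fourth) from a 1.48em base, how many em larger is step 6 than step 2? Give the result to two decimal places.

Step 2: 1.48 × 1.414² = 2.9591em
Step 6: 1.48 × 1.414⁶ = 11.8293em
Difference: 11.8293 − 2.9591 = 8.8702em

8.87em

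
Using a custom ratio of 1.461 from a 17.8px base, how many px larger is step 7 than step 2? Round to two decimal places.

Step 2: 17.8 × 1.461² = 37.9945px
Step 7: 17.8 × 1.461⁷ = 252.9132px
Difference: 252.9132 − 37.9945 = 214.9187px

214.92px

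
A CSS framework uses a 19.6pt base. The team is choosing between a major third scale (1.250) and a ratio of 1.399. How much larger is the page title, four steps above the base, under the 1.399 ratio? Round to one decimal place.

27.2pt

Major third: 19.6 × 1.250⁴ = 47.852pt
At 1.399: 19.6 × 1.399⁴ = 75.080pt
Difference: 75.080 − 47.852 = 27.228pt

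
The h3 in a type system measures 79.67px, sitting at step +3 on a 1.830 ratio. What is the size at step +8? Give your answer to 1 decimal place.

The gap is 8 − (3) = 5 steps, so the factor is 1.830^5.
79.67 × 1.830⁵ = 79.67 × 20.52369 ≈ 1635.122

1635.1px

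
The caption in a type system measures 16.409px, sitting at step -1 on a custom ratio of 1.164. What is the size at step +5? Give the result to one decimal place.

16.409 × 1.164⁶ = 16.409 × 2.48724 ≈ 40.813

40.8px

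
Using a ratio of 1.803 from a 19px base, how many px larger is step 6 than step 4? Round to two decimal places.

Step 4: 19.0 × 1.803⁴ = 200.7874px
Step 6: 19.0 × 1.803⁶ = 652.7216px
Difference: 652.7216 − 200.7874 = 451.9342px

451.93px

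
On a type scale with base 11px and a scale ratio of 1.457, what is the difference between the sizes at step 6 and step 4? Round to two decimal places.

Step 4: 11.0 × 1.457⁴ = 49.5714px
Step 6: 11.0 × 1.457⁶ = 105.2325px
Difference: 105.2325 − 49.5714 = 55.6611px

55.66px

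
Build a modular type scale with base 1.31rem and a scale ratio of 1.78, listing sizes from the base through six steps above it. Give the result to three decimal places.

Step 0: 1.31rem
Step 1: 1.31 × 1.78 = 2.332
Step 2: 1.31 × 1.78² = 4.151
Step 3: 1.31 × 1.78³ = 7.388
Step 4: 1.31 × 1.78⁴ = 13.151
Step 5: 1.31 × 1.78⁵ = 23.408
Step 6: 1.31 × 1.78⁶ = 41.667

1.310rem, 2.332rem, 4.151rem, 7.388rem, 13.151rem, 23.408rem, 41.667rem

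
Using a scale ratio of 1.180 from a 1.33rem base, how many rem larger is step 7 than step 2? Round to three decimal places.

2.385rem

Step 2: 1.33 × 1.180² = 1.85189rem
Step 7: 1.33 × 1.180⁷ = 4.23668rem
Difference: 4.23668 − 1.85189 = 2.38479rem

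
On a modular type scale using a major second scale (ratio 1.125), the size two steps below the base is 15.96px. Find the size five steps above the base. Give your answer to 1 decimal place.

36.4px

Moving from step -2 to step +5 is 7 steps up, so multiply by r⁷.
15.96 × 1.125⁷ = 15.96 × 2.28070 ≈ 36.400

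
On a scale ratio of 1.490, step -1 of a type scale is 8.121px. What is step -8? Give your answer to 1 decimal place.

0.5px

8.121 ÷ 1.490⁷ = 8.121 ÷ 16.30436 ≈ 0.498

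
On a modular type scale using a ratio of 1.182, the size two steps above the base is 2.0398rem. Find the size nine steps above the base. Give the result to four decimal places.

6.5752rem

The gap is 9 − (2) = 7 steps, so the factor is 1.182^7.
2.0398 × 1.182⁷ = 2.0398 × 3.22346 ≈ 6.5752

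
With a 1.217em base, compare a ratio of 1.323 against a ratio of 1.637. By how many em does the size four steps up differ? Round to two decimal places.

5.01em

At 1.323: 1.217 × 1.323⁴ = 3.7285em
At 1.637: 1.217 × 1.637⁴ = 8.7395em
Difference: 8.7395 − 3.7285 = 5.0110em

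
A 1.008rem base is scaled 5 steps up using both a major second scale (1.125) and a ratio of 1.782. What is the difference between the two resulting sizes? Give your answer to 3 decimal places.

16.297rem

Major second: 1.008 × 1.125⁵ = 1.81645rem
At 1.782: 1.008 × 1.782⁵ = 18.11336rem
Difference: 18.11336 − 1.81645 = 16.29691rem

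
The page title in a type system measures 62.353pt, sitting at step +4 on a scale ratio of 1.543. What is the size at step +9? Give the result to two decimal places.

The gap is 9 − (4) = 5 steps, so the factor is 1.543^5.
62.353 × 1.543⁵ = 62.353 × 8.74641 ≈ 545.365

545.36pt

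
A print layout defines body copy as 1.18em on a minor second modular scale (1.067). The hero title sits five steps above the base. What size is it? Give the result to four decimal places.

1.18 × 1.067⁵ = 1.18 × 1.38300 ≈ 1.6319

1.6319em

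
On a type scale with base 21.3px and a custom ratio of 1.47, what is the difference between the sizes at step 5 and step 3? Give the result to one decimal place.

Step 3: 21.3 × 1.47³ = 67.660px
Step 5: 21.3 × 1.47⁵ = 146.206px
Difference: 146.206 − 67.660 = 78.546px

78.5px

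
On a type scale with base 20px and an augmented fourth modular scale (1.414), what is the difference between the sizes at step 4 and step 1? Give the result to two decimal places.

51.67px

Step 1: 20.0 × 1.414 = 28.2800px
Step 4: 20.0 × 1.414⁴ = 79.9517px
Difference: 79.9517 − 28.2800 = 51.6717px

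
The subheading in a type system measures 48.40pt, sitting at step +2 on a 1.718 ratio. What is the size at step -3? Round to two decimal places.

Moving from step +2 to step -3 is 5 steps down, so divide by r⁵.
48.40 ÷ 1.718⁵ = 48.40 ÷ 14.96635 ≈ 3.234

3.23pt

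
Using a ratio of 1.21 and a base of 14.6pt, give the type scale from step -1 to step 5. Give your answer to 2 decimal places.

12.07pt, 14.60pt, 17.67pt, 21.38pt, 25.86pt, 31.30pt, 37.87pt

Step -1: 14.6 ÷ 1.21 = 12.07
Step 0: 14.6pt
Step 1: 14.6 × 1.21 = 17.67
Step 2: 14.6 × 1.21² = 21.38
Step 3: 14.6 × 1.21³ = 25.86
Step 4: 14.6 × 1.21⁴ = 31.30
Step 5: 14.6 × 1.21⁵ = 37.87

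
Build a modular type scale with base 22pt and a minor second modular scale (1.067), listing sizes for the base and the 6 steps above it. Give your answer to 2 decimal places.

Step 0: 22pt
Step 1: 22.0 × 1.067 = 23.47
Step 2: 22.0 × 1.067² = 25.05
Step 3: 22.0 × 1.067³ = 26.72
Step 4: 22.0 × 1.067⁴ = 28.52
Step 5: 22.0 × 1.067⁵ = 30.43
Step 6: 22.0 × 1.067⁶ = 32.46

22.00pt, 23.47pt, 25.05pt, 26.72pt, 28.52pt, 30.43pt, 32.46pt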